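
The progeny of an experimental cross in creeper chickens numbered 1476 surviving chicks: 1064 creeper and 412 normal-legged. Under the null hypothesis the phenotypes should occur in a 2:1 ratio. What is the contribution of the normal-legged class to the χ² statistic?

Expected counts for N = 1476 under a 2:1 ratio (total parts = 3):
  creeper: 1476 × 2/3 = 984
  normal-legged: 1476 × 1/3 = 492
Contribution of normal-legged: (412 − 492)² / 492 = 13.0081

13.008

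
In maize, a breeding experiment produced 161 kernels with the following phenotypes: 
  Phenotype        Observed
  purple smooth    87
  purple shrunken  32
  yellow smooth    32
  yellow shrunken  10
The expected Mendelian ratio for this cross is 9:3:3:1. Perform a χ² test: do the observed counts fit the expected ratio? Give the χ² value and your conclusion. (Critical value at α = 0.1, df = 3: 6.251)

The 9:3:3:1 ratio has 16 parts, so with N = 161 the expected counts are:
  purple smooth: 161 × 9/16 = 90.5625
  purple shrunken: 161 × 3/16 = 30.1875
  yellow smooth: 161 × 3/16 = 30.1875
  yellow shrunken: 161 × 1/16 = 10.0625
χ² = Σ (O − E)² / E
  purple smooth: (87 − 90.5625)² / 90.5625 = 0.1401
  purple shrunken: (32 − 30.1875)² / 30.1875 = 0.1088
  yellow smooth: (32 − 30.1875)² / 30.1875 = 0.1088
  yellow shrunken: (10 − 10.0625)² / 10.0625 = 0.0004
χ² = 0.1401 + 0.1088 + 0.1088 + 0.0004 = 0.3581 ≈ 0.358
Degrees of freedom = 4 − 1 = 3; critical value at α = 0.1 is 6.251.
Since 0.358 < 6.251, we fail to reject the null hypothesis — the data are consistent with the 9:3:3:1 ratio.

0.358; consistent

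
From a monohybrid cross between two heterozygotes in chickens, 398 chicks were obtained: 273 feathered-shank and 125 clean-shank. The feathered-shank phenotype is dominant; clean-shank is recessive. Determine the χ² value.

8.714

For a monohybrid cross between heterozygotes with complete dominance, the expected phenotypic ratio is 3:1.
Under the 3:1 hypothesis (Σ ratio = 4, N = 398):
  feathered-shank: 398 × 3/4 = 298.5
  clean-shank: 398 × 1/4 = 99.5
χ² = Σ (O − E)² / E
  feathered-shank: (273 − 298.5)² / 298.5 = 2.1784
  clean-shank: (125 − 99.5)² / 99.5 = 6.5352
χ² = 2.1784 + 6.5352 = 8.7136 ≈ 8.714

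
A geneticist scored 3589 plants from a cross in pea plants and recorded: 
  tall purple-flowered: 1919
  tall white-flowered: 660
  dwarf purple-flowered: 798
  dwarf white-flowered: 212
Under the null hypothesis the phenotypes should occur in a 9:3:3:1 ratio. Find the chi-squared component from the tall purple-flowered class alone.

4.935

The 9:3:3:1 ratio has 16 parts, so with N = 3589 the expected counts are:
  tall purple-flowered: 3589 × 9/16 = 2018.8125
  tall white-flowered: 3589 × 3/16 = 672.9375
  dwarf purple-flowered: 3589 × 3/16 = 672.9375
  dwarf white-flowered: 3589 × 1/16 = 224.3125
Contribution of tall purple-flowered: (1919 − 2018.8125)² / 2018.8125 = 4.9348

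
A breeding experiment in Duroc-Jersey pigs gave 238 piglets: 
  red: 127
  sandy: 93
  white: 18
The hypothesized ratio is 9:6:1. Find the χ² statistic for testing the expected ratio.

1.167

Under the 9:6:1 hypothesis (Σ ratio = 16, N = 238):
  red: 238 × 9/16 = 133.875
  sandy: 238 × 6/16 = 89.25
  white: 238 × 1/16 = 14.875
χ² = Σ (O − E)² / E
  red: (127 − 133.875)² / 133.875 = 0.3531
  sandy: (93 − 89.25)² / 89.25 = 0.1576
  white: (18 − 14.875)² / 14.875 = 0.6565
χ² = 0.3531 + 0.1576 + 0.6565 = 1.1672 ≈ 1.167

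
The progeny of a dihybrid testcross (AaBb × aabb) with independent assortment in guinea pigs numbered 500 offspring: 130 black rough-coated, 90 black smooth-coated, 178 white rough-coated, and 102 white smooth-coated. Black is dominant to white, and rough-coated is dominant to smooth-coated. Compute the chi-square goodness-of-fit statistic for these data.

36.704

A dihybrid testcross with independent assortment gives a 1:1:1:1 ratio.
Total ratio parts = 4. Expected numbers out of 500:
  black rough-coated: 500 × 1/4 = 125
  black smooth-coated: 500 × 1/4 = 125
  white rough-coated: 500 × 1/4 = 125
  white smooth-coated: 500 × 1/4 = 125
χ² = Σ (O − E)² / E
  black rough-coated: (130 − 125)² / 125 = 0.2000
  black smooth-coated: (90 − 125)² / 125 = 9.8000
  white rough-coated: (178 − 125)² / 125 = 22.4720
  white smooth-coated: (102 − 125)² / 125 = 4.2320
χ² = 0.2000 + 9.8000 + 22.4720 + 4.2320 = 36.704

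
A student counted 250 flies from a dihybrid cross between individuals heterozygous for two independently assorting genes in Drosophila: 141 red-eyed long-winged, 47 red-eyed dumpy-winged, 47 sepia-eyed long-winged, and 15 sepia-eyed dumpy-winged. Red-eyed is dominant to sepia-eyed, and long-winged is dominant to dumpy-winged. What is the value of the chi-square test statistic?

A dihybrid F₂ with independent assortment and complete dominance at both loci gives a 9:3:3:1 phenotypic ratio.
The 9:3:3:1 ratio has 16 parts, so with N = 250 the expected counts are:
  red-eyed long-winged: 250 × 9/16 = 140.625
  red-eyed dumpy-winged: 250 × 3/16 = 46.875
  sepia-eyed long-winged: 250 × 3/16 = 46.875
  sepia-eyed dumpy-winged: 250 × 1/16 = 15.625
χ² = Σ (O − E)² / E
  red-eyed long-winged: (141 − 140.625)² / 140.625 = 0.0010
  red-eyed dumpy-winged: (47 − 46.875)² / 46.875 = 0.0003
  sepia-eyed long-winged: (47 − 46.875)² / 46.875 = 0.0003
  sepia-eyed dumpy-winged: (15 − 15.625)² / 15.625 = 0.0250
χ² = 0.0010 + 0.0003 + 0.0003 + 0.0250 = 0.0266 ≈ 0.027

0.027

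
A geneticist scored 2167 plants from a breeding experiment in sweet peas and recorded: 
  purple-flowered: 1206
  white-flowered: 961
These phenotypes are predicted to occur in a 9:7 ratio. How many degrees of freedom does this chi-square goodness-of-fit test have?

1

A goodness-of-fit test with 2 phenotype classes has df = 2 − 1 = 1.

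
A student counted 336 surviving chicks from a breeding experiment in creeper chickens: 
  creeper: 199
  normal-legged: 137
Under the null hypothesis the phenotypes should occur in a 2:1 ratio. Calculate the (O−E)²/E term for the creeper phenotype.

2.790

The 2:1 ratio has 3 parts, so with N = 336 the expected counts are:
  creeper: 336 × 2/3 = 224
  normal-legged: 336 × 1/3 = 112
Contribution of creeper: (199 − 224)² / 224 = 2.7902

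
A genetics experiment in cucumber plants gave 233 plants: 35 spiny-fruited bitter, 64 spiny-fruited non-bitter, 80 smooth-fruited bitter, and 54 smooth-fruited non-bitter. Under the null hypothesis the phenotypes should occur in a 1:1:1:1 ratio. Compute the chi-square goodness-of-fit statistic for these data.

Expected counts for N = 233 under a 1:1:1:1 ratio (total parts = 4):
  spiny-fruited bitter: 233 × 1/4 = 58.25
  spiny-fruited non-bitter: 233 × 1/4 = 58.25
  smooth-fruited bitter: 233 × 1/4 = 58.25
  smooth-fruited non-bitter: 233 × 1/4 = 58.25
χ² = Σ (O − E)² / E
  spiny-fruited bitter: (35 − 58.25)² / 58.25 = 9.2800
  spiny-fruited non-bitter: (64 − 58.25)² / 58.25 = 0.5676
  smooth-fruited bitter: (80 − 58.25)² / 58.25 = 8.1212
  smooth-fruited non-bitter: (54 − 58.25)² / 58.25 = 0.3101
χ² = 9.2800 + 0.5676 + 8.1212 + 0.3101 = 18.2789 ≈ 18.279

18.279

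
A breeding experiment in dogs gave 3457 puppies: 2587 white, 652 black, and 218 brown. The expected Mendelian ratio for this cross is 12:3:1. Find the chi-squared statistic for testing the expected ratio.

0.053

The 12:3:1 ratio has 16 parts, so with N = 3457 the expected counts are:
  white: 3457 × 12/16 = 2592.75
  black: 3457 × 3/16 = 648.1875
  brown: 3457 × 1/16 = 216.0625
χ² = Σ (O − E)² / E
  white: (2587 − 2592.75)² / 2592.75 = 0.0128
  black: (652 − 648.1875)² / 648.1875 = 0.0224
  brown: (218 − 216.0625)² / 216.0625 = 0.0174
χ² = 0.0128 + 0.0224 + 0.0174 = 0.0526 ≈ 0.053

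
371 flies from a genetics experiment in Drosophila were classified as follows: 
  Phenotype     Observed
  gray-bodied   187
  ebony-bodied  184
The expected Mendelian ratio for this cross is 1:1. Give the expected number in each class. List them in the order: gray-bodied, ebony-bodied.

Total ratio parts = 2. Expected numbers out of 371:
  gray-bodied: 371 × 1/2 = 185.5
  ebony-bodied: 371 × 1/2 = 185.5

185.5, 185.5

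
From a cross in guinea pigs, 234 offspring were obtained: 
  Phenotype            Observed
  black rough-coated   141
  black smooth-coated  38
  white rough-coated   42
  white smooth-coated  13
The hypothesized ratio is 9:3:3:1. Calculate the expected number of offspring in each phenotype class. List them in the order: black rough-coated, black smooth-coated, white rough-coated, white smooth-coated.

131.625, 43.875, 43.875, 14.625

The 9:3:3:1 ratio has 16 parts, so with N = 234 the expected counts are:
  black rough-coated: 234 × 9/16 = 131.625
  black smooth-coated: 234 × 3/16 = 43.875
  white rough-coated: 234 × 3/16 = 43.875
  white smooth-coated: 234 × 1/16 = 14.625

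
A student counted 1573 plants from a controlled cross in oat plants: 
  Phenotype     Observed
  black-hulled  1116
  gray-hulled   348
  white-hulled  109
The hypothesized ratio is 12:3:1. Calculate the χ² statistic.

14.153

Total ratio parts = 16. Expected numbers out of 1573:
  black-hulled: 1573 × 12/16 = 1179.75
  gray-hulled: 1573 × 3/16 = 294.9375
  white-hulled: 1573 × 1/16 = 98.3125
χ² = Σ (O − E)² / E
  black-hulled: (1116 − 1179.75)² / 1179.75 = 3.4449
  gray-hulled: (348 − 294.9375)² / 294.9375 = 9.5465
  white-hulled: (109 − 98.3125)² / 98.3125 = 1.1618
χ² = 3.4449 + 9.5465 + 1.1618 = 14.1532 ≈ 14.153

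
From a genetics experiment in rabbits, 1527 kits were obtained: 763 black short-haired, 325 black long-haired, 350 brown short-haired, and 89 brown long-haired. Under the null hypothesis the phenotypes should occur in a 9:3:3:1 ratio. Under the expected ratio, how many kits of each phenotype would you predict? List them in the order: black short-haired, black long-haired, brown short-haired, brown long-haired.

858.9375, 286.3125, 286.3125, 95.4375

Under the 9:3:3:1 hypothesis (Σ ratio = 16, N = 1527):
  black short-haired: 1527 × 9/16 = 858.9375
  black long-haired: 1527 × 3/16 = 286.3125
  brown short-haired: 1527 × 3/16 = 286.3125
  brown long-haired: 1527 × 1/16 = 95.4375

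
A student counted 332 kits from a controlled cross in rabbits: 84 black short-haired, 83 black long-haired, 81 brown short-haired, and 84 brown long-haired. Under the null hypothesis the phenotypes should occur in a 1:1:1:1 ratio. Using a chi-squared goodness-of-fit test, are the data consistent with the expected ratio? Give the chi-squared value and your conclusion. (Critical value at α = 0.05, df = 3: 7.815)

0.072; consistent

The 1:1:1:1 ratio has 4 parts, so with N = 332 the expected counts are:
  black short-haired: 332 × 1/4 = 83
  black long-haired: 332 × 1/4 = 83
  brown short-haired: 332 × 1/4 = 83
  brown long-haired: 332 × 1/4 = 83
χ² = Σ (O − E)² / E
  black short-haired: (84 − 83)² / 83 = 0.0120
  black long-haired: (83 − 83)² / 83 = 0.0000
  brown short-haired: (81 − 83)² / 83 = 0.0482
  brown long-haired: (84 − 83)² / 83 = 0.0120
χ² = 0.0120 + 0.0000 + 0.0482 + 0.0120 = 0.0722 ≈ 0.072
Degrees of freedom = 4 − 1 = 3; critical value at α = 0.05 is 7.815.
Since 0.072 < 7.815, we fail to reject the null hypothesis — the data are consistent with the 1:1:1:1 ratio.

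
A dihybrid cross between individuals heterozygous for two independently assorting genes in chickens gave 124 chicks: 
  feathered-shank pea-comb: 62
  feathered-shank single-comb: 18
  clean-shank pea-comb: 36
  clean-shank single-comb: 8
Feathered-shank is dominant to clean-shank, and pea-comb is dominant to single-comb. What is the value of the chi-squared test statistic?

9.047

A dihybrid F₂ with independent assortment and complete dominance at both loci gives a 9:3:3:1 phenotypic ratio.
Under the 9:3:3:1 hypothesis (Σ ratio = 16, N = 124):
  feathered-shank pea-comb: 124 × 9/16 = 69.75
  feathered-shank single-comb: 124 × 3/16 = 23.25
  clean-shank pea-comb: 124 × 3/16 = 23.25
  clean-shank single-comb: 124 × 1/16 = 7.75
χ² = Σ (O − E)² / E
  feathered-shank pea-comb: (62 − 69.75)² / 69.75 = 0.8611
  feathered-shank single-comb: (18 − 23.25)² / 23.25 = 1.1855
  clean-shank pea-comb: (36 − 23.25)² / 23.25 = 6.9919
  clean-shank single-comb: (8 − 7.75)² / 7.75 = 0.0081
χ² = 0.8611 + 1.1855 + 6.9919 + 0.0081 = 9.0466 ≈ 9.047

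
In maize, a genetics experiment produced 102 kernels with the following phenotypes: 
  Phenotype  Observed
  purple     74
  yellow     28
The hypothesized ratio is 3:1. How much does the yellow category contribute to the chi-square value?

Expected counts for N = 102 under a 3:1 ratio (total parts = 4):
  purple: 102 × 3/4 = 76.5
  yellow: 102 × 1/4 = 25.5
Contribution of yellow: (28 − 25.5)² / 25.5 = 0.2451

0.245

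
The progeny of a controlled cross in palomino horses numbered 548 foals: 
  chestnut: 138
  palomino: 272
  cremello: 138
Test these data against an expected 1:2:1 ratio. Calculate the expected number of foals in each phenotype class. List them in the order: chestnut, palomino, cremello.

137, 274, 137

Expected counts for N = 548 under a 1:2:1 ratio (total parts = 4):
  chestnut: 548 × 1/4 = 137
  palomino: 548 × 2/4 = 274
  cremello: 548 × 1/4 = 137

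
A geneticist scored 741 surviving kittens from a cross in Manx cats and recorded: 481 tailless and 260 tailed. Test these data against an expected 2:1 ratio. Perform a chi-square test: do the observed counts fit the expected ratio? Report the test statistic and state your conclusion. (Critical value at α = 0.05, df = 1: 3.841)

Expected counts for N = 741 under a 2:1 ratio (total parts = 3):
  tailless: 741 × 2/3 = 494
  tailed: 741 × 1/3 = 247
χ² = Σ (O − E)² / E
  tailless: (481 − 494)² / 494 = 0.3421
  tailed: (260 − 247)² / 247 = 0.6842
χ² = 0.3421 + 0.6842 = 1.0263 ≈ 1.026
Degrees of freedom = 2 − 1 = 1; critical value at α = 0.05 is 3.841.
Since 1.026 < 3.841, we fail to reject the null hypothesis — the data are consistent with the 2:1 ratio.

1.026; consistent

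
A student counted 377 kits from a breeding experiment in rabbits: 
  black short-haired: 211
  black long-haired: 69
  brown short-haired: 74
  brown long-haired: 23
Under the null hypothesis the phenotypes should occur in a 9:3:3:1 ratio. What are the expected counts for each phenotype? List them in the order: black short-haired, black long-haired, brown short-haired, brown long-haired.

Under the 9:3:3:1 hypothesis (Σ ratio = 16, N = 377):
  black short-haired: 377 × 9/16 = 212.0625
  black long-haired: 377 × 3/16 = 70.6875
  brown short-haired: 377 × 3/16 = 70.6875
  brown long-haired: 377 × 1/16 = 23.5625

212.0625, 70.6875, 70.6875, 23.5625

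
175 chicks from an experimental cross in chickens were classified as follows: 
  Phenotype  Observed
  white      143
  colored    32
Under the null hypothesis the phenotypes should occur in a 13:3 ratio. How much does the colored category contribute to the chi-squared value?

Expected counts for N = 175 under a 13:3 ratio (total parts = 16):
  white: 175 × 13/16 = 142.1875
  colored: 175 × 3/16 = 32.8125
Contribution of colored: (32 − 32.8125)² / 32.8125 = 0.0201

0.020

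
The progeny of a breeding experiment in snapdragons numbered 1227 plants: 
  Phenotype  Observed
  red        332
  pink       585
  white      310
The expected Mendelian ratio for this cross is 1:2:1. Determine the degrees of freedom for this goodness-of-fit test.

2

A goodness-of-fit test with 3 phenotype classes has df = 3 − 1 = 2.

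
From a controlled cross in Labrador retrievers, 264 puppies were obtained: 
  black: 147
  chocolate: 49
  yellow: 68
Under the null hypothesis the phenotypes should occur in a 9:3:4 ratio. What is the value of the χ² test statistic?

0.081

The 9:3:4 ratio has 16 parts, so with N = 264 the expected counts are:
  black: 264 × 9/16 = 148.5
  chocolate: 264 × 3/16 = 49.5
  yellow: 264 × 4/16 = 66
χ² = Σ (O − E)² / E
  black: (147 − 148.5)² / 148.5 = 0.0152
  chocolate: (49 − 49.5)² / 49.5 = 0.0051
  yellow: (68 − 66)² / 66 = 0.0606
χ² = 0.0152 + 0.0051 + 0.0606 = 0.0809 ≈ 0.081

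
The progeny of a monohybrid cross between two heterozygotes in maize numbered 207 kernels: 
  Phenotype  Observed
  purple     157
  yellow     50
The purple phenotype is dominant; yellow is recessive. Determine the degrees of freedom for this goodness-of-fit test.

1

For a monohybrid cross between heterozygotes with complete dominance, the expected phenotypic ratio is 3:1.
A goodness-of-fit test with 2 phenotype classes has df = 2 − 1 = 1.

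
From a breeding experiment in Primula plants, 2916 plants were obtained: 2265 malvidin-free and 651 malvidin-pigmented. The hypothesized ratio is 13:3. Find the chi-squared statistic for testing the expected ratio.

Total ratio parts = 16. Expected numbers out of 2916:
  malvidin-free: 2916 × 13/16 = 2369.25
  malvidin-pigmented: 2916 × 3/16 = 546.75
χ² = Σ (O − E)² / E
  malvidin-free: (2265 − 2369.25)² / 2369.25 = 4.5871
  malvidin-pigmented: (651 − 546.75)² / 546.75 = 19.8776
χ² = 4.5871 + 19.8776 = 24.4647 ≈ 24.465

24.465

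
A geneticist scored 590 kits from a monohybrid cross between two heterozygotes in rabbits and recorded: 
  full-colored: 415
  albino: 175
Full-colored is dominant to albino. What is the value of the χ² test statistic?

6.836

For a monohybrid cross between heterozygotes with complete dominance, the expected phenotypic ratio is 3:1.
Under the 3:1 hypothesis (Σ ratio = 4, N = 590):
  full-colored: 590 × 3/4 = 442.5
  albino: 590 × 1/4 = 147.5
χ² = Σ (O − E)² / E
  full-colored: (415 − 442.5)² / 442.5 = 1.7090
  albino: (175 − 147.5)² / 147.5 = 5.1271
χ² = 1.7090 + 5.1271 = 6.8361 ≈ 6.836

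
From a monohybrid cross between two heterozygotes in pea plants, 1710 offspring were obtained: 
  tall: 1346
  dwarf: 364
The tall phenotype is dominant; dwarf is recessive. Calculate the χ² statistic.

12.576

For a monohybrid cross between heterozygotes with complete dominance, the expected phenotypic ratio is 3:1.
The 3:1 ratio has 4 parts, so with N = 1710 the expected counts are:
  tall: 1710 × 3/4 = 1282.5
  dwarf: 1710 × 1/4 = 427.5
χ² = Σ (O − E)² / E
  tall: (1346 − 1282.5)² / 1282.5 = 3.1441
  dwarf: (364 − 427.5)² / 427.5 = 9.4322
χ² = 3.1441 + 9.4322 = 12.5763 ≈ 12.576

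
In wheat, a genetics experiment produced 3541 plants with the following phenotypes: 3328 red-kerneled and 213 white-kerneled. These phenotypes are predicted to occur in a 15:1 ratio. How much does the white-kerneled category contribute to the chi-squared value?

0.312

Expected counts for N = 3541 under a 15:1 ratio (total parts = 16):
  red-kerneled: 3541 × 15/16 = 3319.6875
  white-kerneled: 3541 × 1/16 = 221.3125
Contribution of white-kerneled: (213 − 221.3125)² / 221.3125 = 0.3122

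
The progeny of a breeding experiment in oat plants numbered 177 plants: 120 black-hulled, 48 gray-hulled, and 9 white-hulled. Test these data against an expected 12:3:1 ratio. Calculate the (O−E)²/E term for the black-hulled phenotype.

1.225

Total ratio parts = 16. Expected numbers out of 177:
  black-hulled: 177 × 12/16 = 132.75
  gray-hulled: 177 × 3/16 = 33.1875
  white-hulled: 177 × 1/16 = 11.0625
Contribution of black-hulled: (120 − 132.75)² / 132.75 = 1.2246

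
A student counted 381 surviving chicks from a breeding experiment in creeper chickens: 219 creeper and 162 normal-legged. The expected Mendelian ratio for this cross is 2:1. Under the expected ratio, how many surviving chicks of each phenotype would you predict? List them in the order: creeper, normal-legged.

The 2:1 ratio has 3 parts, so with N = 381 the expected counts are:
  creeper: 381 × 2/3 = 254
  normal-legged: 381 × 1/3 = 127

254, 127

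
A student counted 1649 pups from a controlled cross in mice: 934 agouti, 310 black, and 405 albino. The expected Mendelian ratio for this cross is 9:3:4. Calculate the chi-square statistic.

Expected counts for N = 1649 under a 9:3:4 ratio (total parts = 16):
  agouti: 1649 × 9/16 = 927.5625
  black: 1649 × 3/16 = 309.1875
  albino: 1649 × 4/16 = 412.25
χ² = Σ (O − E)² / E
  agouti: (934 − 927.5625)² / 927.5625 = 0.0447
  black: (310 − 309.1875)² / 309.1875 = 0.0021
  albino: (405 − 412.25)² / 412.25 = 0.1275
χ² = 0.0447 + 0.0021 + 0.1275 = 0.1743 ≈ 0.174

0.174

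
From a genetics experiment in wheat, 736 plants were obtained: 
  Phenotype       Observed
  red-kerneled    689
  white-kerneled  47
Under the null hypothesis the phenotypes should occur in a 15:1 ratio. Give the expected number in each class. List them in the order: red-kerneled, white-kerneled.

Expected counts for N = 736 under a 15:1 ratio (total parts = 16):
  red-kerneled: 736 × 15/16 = 690
  white-kerneled: 736 × 1/16 = 46

690, 46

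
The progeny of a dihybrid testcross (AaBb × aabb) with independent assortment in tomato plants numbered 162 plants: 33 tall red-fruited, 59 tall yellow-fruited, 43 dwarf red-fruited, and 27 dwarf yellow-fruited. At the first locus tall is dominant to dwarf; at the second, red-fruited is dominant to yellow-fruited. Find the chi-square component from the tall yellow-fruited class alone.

A dihybrid testcross with independent assortment gives a 1:1:1:1 ratio.
Under the 1:1:1:1 hypothesis (Σ ratio = 4, N = 162):
  tall red-fruited: 162 × 1/4 = 40.5
  tall yellow-fruited: 162 × 1/4 = 40.5
  dwarf red-fruited: 162 × 1/4 = 40.5
  dwarf yellow-fruited: 162 × 1/4 = 40.5
Contribution of tall yellow-fruited: (59 − 40.5)² / 40.5 = 8.4506

8.451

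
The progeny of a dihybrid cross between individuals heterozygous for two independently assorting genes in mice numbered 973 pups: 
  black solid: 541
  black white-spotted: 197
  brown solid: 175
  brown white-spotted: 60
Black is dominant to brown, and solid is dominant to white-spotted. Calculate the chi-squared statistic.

1.549

A dihybrid F₂ with independent assortment and complete dominance at both loci gives a 9:3:3:1 phenotypic ratio.
Total ratio parts = 16. Expected numbers out of 973:
  black solid: 973 × 9/16 = 547.3125
  black white-spotted: 973 × 3/16 = 182.4375
  brown solid: 973 × 3/16 = 182.4375
  brown white-spotted: 973 × 1/16 = 60.8125
χ² = Σ (O − E)² / E
  black solid: (541 − 547.3125)² / 547.3125 = 0.0728
  black white-spotted: (197 − 182.4375)² / 182.4375 = 1.1624
  brown solid: (175 − 182.4375)² / 182.4375 = 0.3032
  brown white-spotted: (60 − 60.8125)² / 60.8125 = 0.0109
χ² = 0.0728 + 1.1624 + 0.3032 + 0.0109 = 1.5493 ≈ 1.549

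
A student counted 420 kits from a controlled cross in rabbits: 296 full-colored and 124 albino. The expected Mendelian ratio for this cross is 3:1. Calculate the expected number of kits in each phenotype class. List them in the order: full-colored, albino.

315, 105

Total ratio parts = 4. Expected numbers out of 420:
  full-colored: 420 × 3/4 = 315
  albino: 420 × 1/4 = 105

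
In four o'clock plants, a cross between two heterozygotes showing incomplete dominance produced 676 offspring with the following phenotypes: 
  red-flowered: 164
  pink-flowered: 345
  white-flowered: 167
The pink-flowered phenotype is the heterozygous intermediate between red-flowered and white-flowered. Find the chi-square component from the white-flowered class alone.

With incomplete dominance, a heterozygote × heterozygote cross gives a 1:2:1 phenotypic ratio.
The 1:2:1 ratio has 4 parts, so with N = 676 the expected counts are:
  red-flowered: 676 × 1/4 = 169
  pink-flowered: 676 × 2/4 = 338
  white-flowered: 676 × 1/4 = 169
Contribution of white-flowered: (167 − 169)² / 169 = 0.0237

0.024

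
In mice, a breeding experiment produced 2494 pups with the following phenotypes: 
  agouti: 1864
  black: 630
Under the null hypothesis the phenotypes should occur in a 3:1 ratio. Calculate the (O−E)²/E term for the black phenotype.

0.068

Total ratio parts = 4. Expected numbers out of 2494:
  agouti: 2494 × 3/4 = 1870.5
  black: 2494 × 1/4 = 623.5
Contribution of black: (630 − 623.5)² / 623.5 = 0.0678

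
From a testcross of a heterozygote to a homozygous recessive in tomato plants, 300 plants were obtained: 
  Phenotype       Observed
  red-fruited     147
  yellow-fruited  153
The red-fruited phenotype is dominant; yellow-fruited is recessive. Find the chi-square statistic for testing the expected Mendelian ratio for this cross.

A testcross of a heterozygote (Aa × aa) gives a 1:1 phenotypic ratio.
The 1:1 ratio has 2 parts, so with N = 300 the expected counts are:
  red-fruited: 300 × 1/2 = 150
  yellow-fruited: 300 × 1/2 = 150
χ² = Σ (O − E)² / E
  red-fruited: (147 − 150)² / 150 = 0.0600
  yellow-fruited: (153 − 150)² / 150 = 0.0600
χ² = 0.0600 + 0.0600 = 0.120

0.120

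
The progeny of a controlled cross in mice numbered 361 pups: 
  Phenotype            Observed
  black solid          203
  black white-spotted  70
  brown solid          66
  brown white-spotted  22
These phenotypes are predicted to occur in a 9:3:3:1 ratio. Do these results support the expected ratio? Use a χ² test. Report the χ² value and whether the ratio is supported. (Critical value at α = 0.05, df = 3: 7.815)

Expected counts for N = 361 under a 9:3:3:1 ratio (total parts = 16):
  black solid: 361 × 9/16 = 203.0625
  black white-spotted: 361 × 3/16 = 67.6875
  brown solid: 361 × 3/16 = 67.6875
  brown white-spotted: 361 × 1/16 = 22.5625
χ² = Σ (O − E)² / E
  black solid: (203 − 203.0625)² / 203.0625 = 0.0000
  black white-spotted: (70 − 67.6875)² / 67.6875 = 0.0790
  brown solid: (66 − 67.6875)² / 67.6875 = 0.0421
  brown white-spotted: (22 − 22.5625)² / 22.5625 = 0.0140
χ² = 0.0000 + 0.0790 + 0.0421 + 0.0140 = 0.1351 ≈ 0.135
Degrees of freedom = 4 − 1 = 3; critical value at α = 0.05 is 7.815.
Since 0.135 < 7.815, we fail to reject the null hypothesis — the data are consistent with the 9:3:3:1 ratio.

0.135; consistent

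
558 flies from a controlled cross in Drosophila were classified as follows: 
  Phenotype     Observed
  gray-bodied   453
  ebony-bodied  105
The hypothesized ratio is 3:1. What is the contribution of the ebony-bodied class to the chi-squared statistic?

8.532

The 3:1 ratio has 4 parts, so with N = 558 the expected counts are:
  gray-bodied: 558 × 3/4 = 418.5
  ebony-bodied: 558 × 1/4 = 139.5
Contribution of ebony-bodied: (105 − 139.5)² / 139.5 = 8.5323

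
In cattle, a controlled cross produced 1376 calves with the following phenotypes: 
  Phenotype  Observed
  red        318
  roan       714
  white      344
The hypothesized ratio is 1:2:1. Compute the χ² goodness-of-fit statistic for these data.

Expected counts for N = 1376 under a 1:2:1 ratio (total parts = 4):
  red: 1376 × 1/4 = 344
  roan: 1376 × 2/4 = 688
  white: 1376 × 1/4 = 344
χ² = Σ (O − E)² / E
  red: (318 − 344)² / 344 = 1.9651
  roan: (714 − 688)² / 688 = 0.9826
  white: (344 − 344)² / 344 = 0.0000
χ² = 1.9651 + 0.9826 + 0.0000 = 2.9477 ≈ 2.948

2.948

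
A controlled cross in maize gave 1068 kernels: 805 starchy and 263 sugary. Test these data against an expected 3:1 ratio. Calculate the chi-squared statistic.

0.080

Under the 3:1 hypothesis (Σ ratio = 4, N = 1068):
  starchy: 1068 × 3/4 = 801
  sugary: 1068 × 1/4 = 267
χ² = Σ (O − E)² / E
  starchy: (805 − 801)² / 801 = 0.0200
  sugary: (263 − 267)² / 267 = 0.0599
χ² = 0.0200 + 0.0599 = 0.0799 ≈ 0.080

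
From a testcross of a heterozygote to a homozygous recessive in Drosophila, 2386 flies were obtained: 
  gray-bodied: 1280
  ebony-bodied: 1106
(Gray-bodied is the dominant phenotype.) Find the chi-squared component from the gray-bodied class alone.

A testcross of a heterozygote (Aa × aa) gives a 1:1 phenotypic ratio.
Total ratio parts = 2. Expected numbers out of 2386:
  gray-bodied: 2386 × 1/2 = 1193
  ebony-bodied: 2386 × 1/2 = 1193
Contribution of gray-bodied: (1280 − 1193)² / 1193 = 6.3445

6.345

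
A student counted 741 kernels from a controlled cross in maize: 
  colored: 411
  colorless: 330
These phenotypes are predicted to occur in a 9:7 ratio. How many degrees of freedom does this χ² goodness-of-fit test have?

1

A goodness-of-fit test with 2 phenotype classes has df = 2 − 1 = 1.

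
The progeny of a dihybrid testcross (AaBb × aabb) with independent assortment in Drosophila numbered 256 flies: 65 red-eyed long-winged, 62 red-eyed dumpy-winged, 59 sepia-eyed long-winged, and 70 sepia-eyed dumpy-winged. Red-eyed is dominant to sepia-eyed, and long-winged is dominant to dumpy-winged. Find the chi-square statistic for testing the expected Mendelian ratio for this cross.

A dihybrid testcross with independent assortment gives a 1:1:1:1 ratio.
Total ratio parts = 4. Expected numbers out of 256:
  red-eyed long-winged: 256 × 1/4 = 64
  red-eyed dumpy-winged: 256 × 1/4 = 64
  sepia-eyed long-winged: 256 × 1/4 = 64
  sepia-eyed dumpy-winged: 256 × 1/4 = 64
χ² = Σ (O − E)² / E
  red-eyed long-winged: (65 − 64)² / 64 = 0.0156
  red-eyed dumpy-winged: (62 − 64)² / 64 = 0.0625
  sepia-eyed long-winged: (59 − 64)² / 64 = 0.3906
  sepia-eyed dumpy-winged: (70 − 64)² / 64 = 0.5625
χ² = 0.0156 + 0.0625 + 0.3906 + 0.5625 = 1.0312 ≈ 1.031

1.031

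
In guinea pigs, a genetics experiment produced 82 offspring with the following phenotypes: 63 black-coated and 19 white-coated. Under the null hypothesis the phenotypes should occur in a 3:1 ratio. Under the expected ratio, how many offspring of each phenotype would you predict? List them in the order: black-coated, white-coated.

61.5, 20.5

Under the 3:1 hypothesis (Σ ratio = 4, N = 82):
  black-coated: 82 × 3/4 = 61.5
  white-coated: 82 × 1/4 = 20.5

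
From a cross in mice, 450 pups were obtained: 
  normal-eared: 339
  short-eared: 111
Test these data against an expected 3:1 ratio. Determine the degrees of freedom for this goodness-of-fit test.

A goodness-of-fit test with 2 phenotype classes has df = 2 − 1 = 1.

1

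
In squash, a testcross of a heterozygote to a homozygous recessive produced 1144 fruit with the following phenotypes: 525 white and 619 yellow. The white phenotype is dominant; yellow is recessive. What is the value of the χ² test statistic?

7.724

A testcross of a heterozygote (Aa × aa) gives a 1:1 phenotypic ratio.
Under the 1:1 hypothesis (Σ ratio = 2, N = 1144):
  white: 1144 × 1/2 = 572
  yellow: 1144 × 1/2 = 572
χ² = Σ (O − E)² / E
  white: (525 − 572)² / 572 = 3.8619
  yellow: (619 − 572)² / 572 = 3.8619
χ² = 3.8619 + 3.8619 = 7.7238 ≈ 7.724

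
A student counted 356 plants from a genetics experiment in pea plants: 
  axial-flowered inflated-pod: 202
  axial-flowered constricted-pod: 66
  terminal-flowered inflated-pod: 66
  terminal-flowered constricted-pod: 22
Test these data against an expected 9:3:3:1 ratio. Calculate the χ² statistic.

0.035

Under the 9:3:3:1 hypothesis (Σ ratio = 16, N = 356):
  axial-flowered inflated-pod: 356 × 9/16 = 200.25
  axial-flowered constricted-pod: 356 × 3/16 = 66.75
  terminal-flowered inflated-pod: 356 × 3/16 = 66.75
  terminal-flowered constricted-pod: 356 × 1/16 = 22.25
χ² = Σ (O − E)² / E
  axial-flowered inflated-pod: (202 − 200.25)² / 200.25 = 0.0153
  axial-flowered constricted-pod: (66 − 66.75)² / 66.75 = 0.0084
  terminal-flowered inflated-pod: (66 − 66.75)² / 66.75 = 0.0084
  terminal-flowered constricted-pod: (22 − 22.25)² / 22.25 = 0.0028
χ² = 0.0153 + 0.0084 + 0.0084 + 0.0028 = 0.0349 ≈ 0.035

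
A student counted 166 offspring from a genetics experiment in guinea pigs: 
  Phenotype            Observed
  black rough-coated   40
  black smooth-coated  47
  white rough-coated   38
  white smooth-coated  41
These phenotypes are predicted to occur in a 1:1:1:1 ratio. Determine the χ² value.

1.084

The 1:1:1:1 ratio has 4 parts, so with N = 166 the expected counts are:
  black rough-coated: 166 × 1/4 = 41.5
  black smooth-coated: 166 × 1/4 = 41.5
  white rough-coated: 166 × 1/4 = 41.5
  white smooth-coated: 166 × 1/4 = 41.5
χ² = Σ (O − E)² / E
  black rough-coated: (40 − 41.5)² / 41.5 = 0.0542
  black smooth-coated: (47 − 41.5)² / 41.5 = 0.7289
  white rough-coated: (38 − 41.5)² / 41.5 = 0.2952
  white smooth-coated: (41 − 41.5)² / 41.5 = 0.0060
χ² = 0.0542 + 0.7289 + 0.2952 + 0.0060 = 1.0843 ≈ 1.084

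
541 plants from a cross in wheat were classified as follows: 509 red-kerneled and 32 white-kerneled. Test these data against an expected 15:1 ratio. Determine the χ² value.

0.104

The 15:1 ratio has 16 parts, so with N = 541 the expected counts are:
  red-kerneled: 541 × 15/16 = 507.1875
  white-kerneled: 541 × 1/16 = 33.8125
χ² = Σ (O − E)² / E
  red-kerneled: (509 − 507.1875)² / 507.1875 = 0.0065
  white-kerneled: (32 − 33.8125)² / 33.8125 = 0.0972
χ² = 0.0065 + 0.0972 = 0.1037 ≈ 0.104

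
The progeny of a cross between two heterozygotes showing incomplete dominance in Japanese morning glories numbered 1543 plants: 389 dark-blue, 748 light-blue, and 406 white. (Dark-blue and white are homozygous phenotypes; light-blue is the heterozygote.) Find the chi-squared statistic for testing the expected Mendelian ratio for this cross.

With incomplete dominance, a heterozygote × heterozygote cross gives a 1:2:1 phenotypic ratio.
Expected counts for N = 1543 under a 1:2:1 ratio (total parts = 4):
  dark-blue: 1543 × 1/4 = 385.75
  light-blue: 1543 × 2/4 = 771.5
  white: 1543 × 1/4 = 385.75
χ² = Σ (O − E)² / E
  dark-blue: (389 − 385.75)² / 385.75 = 0.0274
  light-blue: (748 − 771.5)² / 771.5 = 0.7158
  white: (406 − 385.75)² / 385.75 = 1.0630
χ² = 0.0274 + 0.7158 + 1.0630 = 1.8062 ≈ 1.806

1.806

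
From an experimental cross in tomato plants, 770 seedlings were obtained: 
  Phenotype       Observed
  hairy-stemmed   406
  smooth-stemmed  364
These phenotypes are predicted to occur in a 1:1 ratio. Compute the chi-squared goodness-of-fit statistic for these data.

2.291

Total ratio parts = 2. Expected numbers out of 770:
  hairy-stemmed: 770 × 1/2 = 385
  smooth-stemmed: 770 × 1/2 = 385
χ² = Σ (O − E)² / E
  hairy-stemmed: (406 − 385)² / 385 = 1.1455
  smooth-stemmed: (364 − 385)² / 385 = 1.1455
χ² = 1.1455 + 1.1455 = 2.291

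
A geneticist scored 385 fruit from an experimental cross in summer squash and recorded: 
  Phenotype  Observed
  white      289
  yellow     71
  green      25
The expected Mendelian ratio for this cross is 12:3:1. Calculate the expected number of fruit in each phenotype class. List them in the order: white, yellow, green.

Total ratio parts = 16. Expected numbers out of 385:
  white: 385 × 12/16 = 288.75
  yellow: 385 × 3/16 = 72.1875
  green: 385 × 1/16 = 24.0625

288.75, 72.1875, 24.0625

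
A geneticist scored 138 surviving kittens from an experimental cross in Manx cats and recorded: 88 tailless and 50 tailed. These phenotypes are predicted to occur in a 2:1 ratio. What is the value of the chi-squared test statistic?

0.522

Total ratio parts = 3. Expected numbers out of 138:
  tailless: 138 × 2/3 = 92
  tailed: 138 × 1/3 = 46
χ² = Σ (O − E)² / E
  tailless: (88 − 92)² / 92 = 0.1739
  tailed: (50 − 46)² / 46 = 0.3478
χ² = 0.1739 + 0.3478 = 0.5217 ≈ 0.522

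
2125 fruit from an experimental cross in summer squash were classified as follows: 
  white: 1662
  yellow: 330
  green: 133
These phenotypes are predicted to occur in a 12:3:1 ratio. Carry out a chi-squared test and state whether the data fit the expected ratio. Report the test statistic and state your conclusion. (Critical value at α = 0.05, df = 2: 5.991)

Total ratio parts = 16. Expected numbers out of 2125:
  white: 2125 × 12/16 = 1593.75
  yellow: 2125 × 3/16 = 398.4375
  green: 2125 × 1/16 = 132.8125
χ² = Σ (O − E)² / E
  white: (1662 − 1593.75)² / 1593.75 = 2.9227
  yellow: (330 − 398.4375)² / 398.4375 = 11.7551
  green: (133 − 132.8125)² / 132.8125 = 0.0003
χ² = 2.9227 + 11.7551 + 0.0003 = 14.6781 ≈ 14.678
Degrees of freedom = 3 − 1 = 2; critical value at α = 0.05 is 5.991.
Since 14.678 > 5.991, we reject the null hypothesis — the data do not fit the 12:3:1 ratio.

14.678; not consistent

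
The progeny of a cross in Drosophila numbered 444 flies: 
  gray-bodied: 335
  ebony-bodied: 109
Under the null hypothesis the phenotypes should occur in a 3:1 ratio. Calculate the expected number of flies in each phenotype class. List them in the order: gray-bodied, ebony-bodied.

333, 111

The 3:1 ratio has 4 parts, so with N = 444 the expected counts are:
  gray-bodied: 444 × 3/4 = 333
  ebony-bodied: 444 × 1/4 = 111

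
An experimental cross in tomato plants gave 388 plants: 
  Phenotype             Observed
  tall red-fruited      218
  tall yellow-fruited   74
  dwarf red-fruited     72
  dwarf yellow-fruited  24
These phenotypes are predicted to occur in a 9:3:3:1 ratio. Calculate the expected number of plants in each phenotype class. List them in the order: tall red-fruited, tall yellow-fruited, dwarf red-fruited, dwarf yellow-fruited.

Under the 9:3:3:1 hypothesis (Σ ratio = 16, N = 388):
  tall red-fruited: 388 × 9/16 = 218.25
  tall yellow-fruited: 388 × 3/16 = 72.75
  dwarf red-fruited: 388 × 3/16 = 72.75
  dwarf yellow-fruited: 388 × 1/16 = 24.25

218.25, 72.75, 72.75, 24.25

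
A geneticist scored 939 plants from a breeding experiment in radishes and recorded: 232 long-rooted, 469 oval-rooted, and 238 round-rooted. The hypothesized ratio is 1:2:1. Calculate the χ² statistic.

Expected counts for N = 939 under a 1:2:1 ratio (total parts = 4):
  long-rooted: 939 × 1/4 = 234.75
  oval-rooted: 939 × 2/4 = 469.5
  round-rooted: 939 × 1/4 = 234.75
χ² = Σ (O − E)² / E
  long-rooted: (232 − 234.75)² / 234.75 = 0.0322
  oval-rooted: (469 − 469.5)² / 469.5 = 0.0005
  round-rooted: (238 − 234.75)² / 234.75 = 0.0450
χ² = 0.0322 + 0.0005 + 0.0450 = 0.0777 ≈ 0.078

0.078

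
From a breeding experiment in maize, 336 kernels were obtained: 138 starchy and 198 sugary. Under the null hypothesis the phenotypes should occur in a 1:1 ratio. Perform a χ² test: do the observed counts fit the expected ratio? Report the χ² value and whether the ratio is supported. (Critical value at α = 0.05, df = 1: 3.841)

10.714; not consistent

Under the 1:1 hypothesis (Σ ratio = 2, N = 336):
  starchy: 336 × 1/2 = 168
  sugary: 336 × 1/2 = 168
χ² = Σ (O − E)² / E
  starchy: (138 − 168)² / 168 = 5.3571
  sugary: (198 − 168)² / 168 = 5.3571
χ² = 5.3571 + 5.3571 = 10.7142 ≈ 10.714
Degrees of freedom = 2 − 1 = 1; critical value at α = 0.05 is 3.841.
Since 10.714 > 3.841, we reject the null hypothesis — the data do not fit the 1:1 ratio.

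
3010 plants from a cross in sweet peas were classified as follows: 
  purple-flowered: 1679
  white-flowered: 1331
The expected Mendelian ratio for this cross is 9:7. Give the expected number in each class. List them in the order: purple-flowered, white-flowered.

Under the 9:7 hypothesis (Σ ratio = 16, N = 3010):
  purple-flowered: 3010 × 9/16 = 1693.125
  white-flowered: 3010 × 7/16 = 1316.875

1693.125, 1316.875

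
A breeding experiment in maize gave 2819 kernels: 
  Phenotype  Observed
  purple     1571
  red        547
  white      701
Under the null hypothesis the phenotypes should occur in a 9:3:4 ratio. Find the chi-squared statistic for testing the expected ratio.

0.799

Total ratio parts = 16. Expected numbers out of 2819:
  purple: 2819 × 9/16 = 1585.6875
  red: 2819 × 3/16 = 528.5625
  white: 2819 × 4/16 = 704.75
χ² = Σ (O − E)² / E
  purple: (1571 − 1585.6875)² / 1585.6875 = 0.1360
  red: (547 − 528.5625)² / 528.5625 = 0.6431
  white: (701 − 704.75)² / 704.75 = 0.0200
χ² = 0.1360 + 0.6431 + 0.0200 = 0.7991 ≈ 0.799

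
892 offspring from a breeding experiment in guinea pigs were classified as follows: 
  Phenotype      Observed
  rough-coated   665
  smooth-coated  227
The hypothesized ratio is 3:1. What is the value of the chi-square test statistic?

The 3:1 ratio has 4 parts, so with N = 892 the expected counts are:
  rough-coated: 892 × 3/4 = 669
  smooth-coated: 892 × 1/4 = 223
χ² = Σ (O − E)² / E
  rough-coated: (665 − 669)² / 669 = 0.0239
  smooth-coated: (227 − 223)² / 223 = 0.0717
χ² = 0.0239 + 0.0717 = 0.0956 ≈ 0.096

0.096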